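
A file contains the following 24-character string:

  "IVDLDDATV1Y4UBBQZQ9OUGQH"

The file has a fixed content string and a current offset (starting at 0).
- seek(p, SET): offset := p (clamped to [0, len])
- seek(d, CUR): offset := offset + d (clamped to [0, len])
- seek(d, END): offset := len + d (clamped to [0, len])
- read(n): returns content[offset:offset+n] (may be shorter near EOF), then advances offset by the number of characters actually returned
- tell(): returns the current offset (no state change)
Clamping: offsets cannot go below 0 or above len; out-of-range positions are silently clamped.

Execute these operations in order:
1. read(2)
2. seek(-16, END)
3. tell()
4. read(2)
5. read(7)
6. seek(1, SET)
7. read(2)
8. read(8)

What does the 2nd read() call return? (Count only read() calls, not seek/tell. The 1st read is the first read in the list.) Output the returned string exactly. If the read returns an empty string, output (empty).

After 1 (read(2)): returned 'IV', offset=2
After 2 (seek(-16, END)): offset=8
After 3 (tell()): offset=8
After 4 (read(2)): returned 'V1', offset=10
After 5 (read(7)): returned 'Y4UBBQZ', offset=17
After 6 (seek(1, SET)): offset=1
After 7 (read(2)): returned 'VD', offset=3
After 8 (read(8)): returned 'LDDATV1Y', offset=11

Answer: V1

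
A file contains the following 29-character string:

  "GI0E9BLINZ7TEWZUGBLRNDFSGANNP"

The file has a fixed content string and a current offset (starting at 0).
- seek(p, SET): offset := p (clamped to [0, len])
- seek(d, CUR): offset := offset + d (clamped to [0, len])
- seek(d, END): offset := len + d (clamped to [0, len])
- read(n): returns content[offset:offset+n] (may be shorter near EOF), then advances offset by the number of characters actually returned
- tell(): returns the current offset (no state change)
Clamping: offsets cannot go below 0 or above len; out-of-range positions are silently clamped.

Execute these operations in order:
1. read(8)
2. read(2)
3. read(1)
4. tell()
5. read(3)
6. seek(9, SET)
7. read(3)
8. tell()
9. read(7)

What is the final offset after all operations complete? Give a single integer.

Answer: 19

Derivation:
After 1 (read(8)): returned 'GI0E9BLI', offset=8
After 2 (read(2)): returned 'NZ', offset=10
After 3 (read(1)): returned '7', offset=11
After 4 (tell()): offset=11
After 5 (read(3)): returned 'TEW', offset=14
After 6 (seek(9, SET)): offset=9
After 7 (read(3)): returned 'Z7T', offset=12
After 8 (tell()): offset=12
After 9 (read(7)): returned 'EWZUGBL', offset=19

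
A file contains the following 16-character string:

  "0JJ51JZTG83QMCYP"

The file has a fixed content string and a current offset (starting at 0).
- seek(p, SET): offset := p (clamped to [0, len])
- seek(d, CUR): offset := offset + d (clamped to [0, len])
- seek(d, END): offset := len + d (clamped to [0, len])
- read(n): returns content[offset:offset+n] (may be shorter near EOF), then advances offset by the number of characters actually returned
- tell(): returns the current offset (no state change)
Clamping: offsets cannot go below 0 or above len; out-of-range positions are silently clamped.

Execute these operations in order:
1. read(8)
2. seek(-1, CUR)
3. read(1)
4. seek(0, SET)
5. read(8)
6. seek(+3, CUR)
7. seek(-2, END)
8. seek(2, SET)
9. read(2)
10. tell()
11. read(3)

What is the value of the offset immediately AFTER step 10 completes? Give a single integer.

Answer: 4

Derivation:
After 1 (read(8)): returned '0JJ51JZT', offset=8
After 2 (seek(-1, CUR)): offset=7
After 3 (read(1)): returned 'T', offset=8
After 4 (seek(0, SET)): offset=0
After 5 (read(8)): returned '0JJ51JZT', offset=8
After 6 (seek(+3, CUR)): offset=11
After 7 (seek(-2, END)): offset=14
After 8 (seek(2, SET)): offset=2
After 9 (read(2)): returned 'J5', offset=4
After 10 (tell()): offset=4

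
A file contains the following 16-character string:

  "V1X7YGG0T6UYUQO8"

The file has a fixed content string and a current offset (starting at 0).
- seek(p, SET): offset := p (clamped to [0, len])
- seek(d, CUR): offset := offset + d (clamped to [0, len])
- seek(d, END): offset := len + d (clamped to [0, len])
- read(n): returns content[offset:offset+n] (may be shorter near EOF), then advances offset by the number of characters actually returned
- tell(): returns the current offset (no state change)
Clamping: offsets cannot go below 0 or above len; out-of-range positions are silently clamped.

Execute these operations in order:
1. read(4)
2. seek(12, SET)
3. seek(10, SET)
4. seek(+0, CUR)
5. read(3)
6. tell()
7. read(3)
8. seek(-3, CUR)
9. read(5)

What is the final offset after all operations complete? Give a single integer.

After 1 (read(4)): returned 'V1X7', offset=4
After 2 (seek(12, SET)): offset=12
After 3 (seek(10, SET)): offset=10
After 4 (seek(+0, CUR)): offset=10
After 5 (read(3)): returned 'UYU', offset=13
After 6 (tell()): offset=13
After 7 (read(3)): returned 'QO8', offset=16
After 8 (seek(-3, CUR)): offset=13
After 9 (read(5)): returned 'QO8', offset=16

Answer: 16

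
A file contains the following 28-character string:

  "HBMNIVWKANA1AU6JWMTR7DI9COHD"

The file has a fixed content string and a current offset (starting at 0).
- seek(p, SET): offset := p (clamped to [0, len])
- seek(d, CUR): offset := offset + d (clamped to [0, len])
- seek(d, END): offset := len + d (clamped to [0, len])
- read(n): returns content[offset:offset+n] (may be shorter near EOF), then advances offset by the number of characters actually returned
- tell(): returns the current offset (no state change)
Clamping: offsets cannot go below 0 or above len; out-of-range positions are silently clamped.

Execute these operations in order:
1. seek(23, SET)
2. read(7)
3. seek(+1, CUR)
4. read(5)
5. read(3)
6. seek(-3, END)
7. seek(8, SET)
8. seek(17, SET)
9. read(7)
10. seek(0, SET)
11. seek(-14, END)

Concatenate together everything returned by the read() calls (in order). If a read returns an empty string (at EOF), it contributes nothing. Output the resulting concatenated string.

After 1 (seek(23, SET)): offset=23
After 2 (read(7)): returned '9COHD', offset=28
After 3 (seek(+1, CUR)): offset=28
After 4 (read(5)): returned '', offset=28
After 5 (read(3)): returned '', offset=28
After 6 (seek(-3, END)): offset=25
After 7 (seek(8, SET)): offset=8
After 8 (seek(17, SET)): offset=17
After 9 (read(7)): returned 'MTR7DI9', offset=24
After 10 (seek(0, SET)): offset=0
After 11 (seek(-14, END)): offset=14

Answer: 9COHDMTR7DI9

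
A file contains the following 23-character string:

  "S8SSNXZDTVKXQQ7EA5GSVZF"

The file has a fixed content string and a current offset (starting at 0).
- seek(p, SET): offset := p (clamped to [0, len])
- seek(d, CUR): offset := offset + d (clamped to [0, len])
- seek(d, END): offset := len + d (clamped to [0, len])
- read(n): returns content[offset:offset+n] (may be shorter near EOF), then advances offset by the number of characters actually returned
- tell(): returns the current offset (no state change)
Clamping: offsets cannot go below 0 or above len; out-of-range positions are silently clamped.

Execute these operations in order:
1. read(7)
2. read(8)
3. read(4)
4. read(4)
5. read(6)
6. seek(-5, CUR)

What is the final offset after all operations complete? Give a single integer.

Answer: 18

Derivation:
After 1 (read(7)): returned 'S8SSNXZ', offset=7
After 2 (read(8)): returned 'DTVKXQQ7', offset=15
After 3 (read(4)): returned 'EA5G', offset=19
After 4 (read(4)): returned 'SVZF', offset=23
After 5 (read(6)): returned '', offset=23
After 6 (seek(-5, CUR)): offset=18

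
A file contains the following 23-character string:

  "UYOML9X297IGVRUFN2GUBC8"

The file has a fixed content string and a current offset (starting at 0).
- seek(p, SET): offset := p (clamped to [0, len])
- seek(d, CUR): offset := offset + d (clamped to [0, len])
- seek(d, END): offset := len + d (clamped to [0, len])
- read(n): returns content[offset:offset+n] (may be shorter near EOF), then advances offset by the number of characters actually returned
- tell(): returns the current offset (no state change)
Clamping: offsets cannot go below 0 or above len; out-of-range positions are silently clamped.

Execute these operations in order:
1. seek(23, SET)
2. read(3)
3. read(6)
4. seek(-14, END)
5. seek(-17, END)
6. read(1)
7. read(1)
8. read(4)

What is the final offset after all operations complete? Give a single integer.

After 1 (seek(23, SET)): offset=23
After 2 (read(3)): returned '', offset=23
After 3 (read(6)): returned '', offset=23
After 4 (seek(-14, END)): offset=9
After 5 (seek(-17, END)): offset=6
After 6 (read(1)): returned 'X', offset=7
After 7 (read(1)): returned '2', offset=8
After 8 (read(4)): returned '97IG', offset=12

Answer: 12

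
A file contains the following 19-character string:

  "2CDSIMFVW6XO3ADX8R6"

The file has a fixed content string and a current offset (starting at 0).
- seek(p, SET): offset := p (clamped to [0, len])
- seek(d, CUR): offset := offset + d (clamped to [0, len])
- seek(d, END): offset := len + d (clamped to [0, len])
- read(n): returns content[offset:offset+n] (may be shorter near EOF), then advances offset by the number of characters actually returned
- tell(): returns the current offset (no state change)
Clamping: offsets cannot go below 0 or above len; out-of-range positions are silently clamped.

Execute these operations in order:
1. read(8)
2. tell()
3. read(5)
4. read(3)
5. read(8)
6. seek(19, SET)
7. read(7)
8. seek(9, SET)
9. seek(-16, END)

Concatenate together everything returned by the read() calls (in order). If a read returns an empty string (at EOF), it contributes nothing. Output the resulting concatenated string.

After 1 (read(8)): returned '2CDSIMFV', offset=8
After 2 (tell()): offset=8
After 3 (read(5)): returned 'W6XO3', offset=13
After 4 (read(3)): returned 'ADX', offset=16
After 5 (read(8)): returned '8R6', offset=19
After 6 (seek(19, SET)): offset=19
After 7 (read(7)): returned '', offset=19
After 8 (seek(9, SET)): offset=9
After 9 (seek(-16, END)): offset=3

Answer: 2CDSIMFVW6XO3ADX8R6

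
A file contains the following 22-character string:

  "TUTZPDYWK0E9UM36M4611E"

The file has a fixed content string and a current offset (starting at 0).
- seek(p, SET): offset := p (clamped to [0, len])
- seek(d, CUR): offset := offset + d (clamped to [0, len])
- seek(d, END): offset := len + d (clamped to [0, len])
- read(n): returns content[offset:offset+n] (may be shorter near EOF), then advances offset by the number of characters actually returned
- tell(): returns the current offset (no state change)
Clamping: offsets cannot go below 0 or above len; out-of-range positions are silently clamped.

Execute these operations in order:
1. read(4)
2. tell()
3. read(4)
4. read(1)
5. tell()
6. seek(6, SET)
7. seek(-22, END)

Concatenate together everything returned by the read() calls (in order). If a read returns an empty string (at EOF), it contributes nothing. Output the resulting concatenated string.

Answer: TUTZPDYWK

Derivation:
After 1 (read(4)): returned 'TUTZ', offset=4
After 2 (tell()): offset=4
After 3 (read(4)): returned 'PDYW', offset=8
After 4 (read(1)): returned 'K', offset=9
After 5 (tell()): offset=9
After 6 (seek(6, SET)): offset=6
After 7 (seek(-22, END)): offset=0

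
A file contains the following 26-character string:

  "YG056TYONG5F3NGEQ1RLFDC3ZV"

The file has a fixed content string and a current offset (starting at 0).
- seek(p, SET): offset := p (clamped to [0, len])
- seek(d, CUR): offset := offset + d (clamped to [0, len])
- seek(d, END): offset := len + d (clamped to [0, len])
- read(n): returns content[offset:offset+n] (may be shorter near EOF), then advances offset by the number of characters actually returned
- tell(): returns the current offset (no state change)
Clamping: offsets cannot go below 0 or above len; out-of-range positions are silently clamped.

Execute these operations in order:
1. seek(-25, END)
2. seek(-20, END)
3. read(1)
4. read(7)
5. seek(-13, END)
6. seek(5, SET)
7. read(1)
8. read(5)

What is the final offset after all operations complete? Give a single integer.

Answer: 11

Derivation:
After 1 (seek(-25, END)): offset=1
After 2 (seek(-20, END)): offset=6
After 3 (read(1)): returned 'Y', offset=7
After 4 (read(7)): returned 'ONG5F3N', offset=14
After 5 (seek(-13, END)): offset=13
After 6 (seek(5, SET)): offset=5
After 7 (read(1)): returned 'T', offset=6
After 8 (read(5)): returned 'YONG5', offset=11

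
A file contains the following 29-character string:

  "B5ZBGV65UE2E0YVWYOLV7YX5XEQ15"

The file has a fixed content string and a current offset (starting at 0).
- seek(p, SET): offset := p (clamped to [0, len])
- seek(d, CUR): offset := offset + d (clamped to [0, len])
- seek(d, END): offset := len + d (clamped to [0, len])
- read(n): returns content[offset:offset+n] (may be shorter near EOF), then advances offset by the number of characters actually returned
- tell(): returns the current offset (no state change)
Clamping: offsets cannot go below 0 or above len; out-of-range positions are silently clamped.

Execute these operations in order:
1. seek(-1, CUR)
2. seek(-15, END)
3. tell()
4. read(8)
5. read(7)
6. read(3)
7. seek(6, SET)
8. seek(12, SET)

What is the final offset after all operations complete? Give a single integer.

Answer: 12

Derivation:
After 1 (seek(-1, CUR)): offset=0
After 2 (seek(-15, END)): offset=14
After 3 (tell()): offset=14
After 4 (read(8)): returned 'VWYOLV7Y', offset=22
After 5 (read(7)): returned 'X5XEQ15', offset=29
After 6 (read(3)): returned '', offset=29
After 7 (seek(6, SET)): offset=6
After 8 (seek(12, SET)): offset=12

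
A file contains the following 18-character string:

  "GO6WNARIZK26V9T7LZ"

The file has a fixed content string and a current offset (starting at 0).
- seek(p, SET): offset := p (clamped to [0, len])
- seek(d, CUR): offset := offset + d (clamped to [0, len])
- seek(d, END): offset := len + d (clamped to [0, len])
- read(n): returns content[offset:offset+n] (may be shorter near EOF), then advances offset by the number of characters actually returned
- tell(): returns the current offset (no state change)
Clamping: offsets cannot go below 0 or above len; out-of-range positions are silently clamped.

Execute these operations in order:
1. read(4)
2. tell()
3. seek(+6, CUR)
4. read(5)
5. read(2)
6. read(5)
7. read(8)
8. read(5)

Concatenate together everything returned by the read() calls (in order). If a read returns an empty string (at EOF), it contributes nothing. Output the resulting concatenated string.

Answer: GO6W26V9T7LZ

Derivation:
After 1 (read(4)): returned 'GO6W', offset=4
After 2 (tell()): offset=4
After 3 (seek(+6, CUR)): offset=10
After 4 (read(5)): returned '26V9T', offset=15
After 5 (read(2)): returned '7L', offset=17
After 6 (read(5)): returned 'Z', offset=18
After 7 (read(8)): returned '', offset=18
After 8 (read(5)): returned '', offset=18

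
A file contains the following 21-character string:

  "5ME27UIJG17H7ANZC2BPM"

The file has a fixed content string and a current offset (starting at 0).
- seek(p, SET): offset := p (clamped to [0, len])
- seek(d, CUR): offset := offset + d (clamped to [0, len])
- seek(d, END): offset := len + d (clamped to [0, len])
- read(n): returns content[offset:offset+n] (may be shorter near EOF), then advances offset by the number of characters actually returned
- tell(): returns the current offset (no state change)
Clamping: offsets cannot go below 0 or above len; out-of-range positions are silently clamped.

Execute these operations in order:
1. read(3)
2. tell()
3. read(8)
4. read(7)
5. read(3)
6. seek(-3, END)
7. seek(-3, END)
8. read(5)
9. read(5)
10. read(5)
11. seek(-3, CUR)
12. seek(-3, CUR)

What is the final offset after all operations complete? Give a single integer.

Answer: 15

Derivation:
After 1 (read(3)): returned '5ME', offset=3
After 2 (tell()): offset=3
After 3 (read(8)): returned '27UIJG17', offset=11
After 4 (read(7)): returned 'H7ANZC2', offset=18
After 5 (read(3)): returned 'BPM', offset=21
After 6 (seek(-3, END)): offset=18
After 7 (seek(-3, END)): offset=18
After 8 (read(5)): returned 'BPM', offset=21
After 9 (read(5)): returned '', offset=21
After 10 (read(5)): returned '', offset=21
After 11 (seek(-3, CUR)): offset=18
After 12 (seek(-3, CUR)): offset=15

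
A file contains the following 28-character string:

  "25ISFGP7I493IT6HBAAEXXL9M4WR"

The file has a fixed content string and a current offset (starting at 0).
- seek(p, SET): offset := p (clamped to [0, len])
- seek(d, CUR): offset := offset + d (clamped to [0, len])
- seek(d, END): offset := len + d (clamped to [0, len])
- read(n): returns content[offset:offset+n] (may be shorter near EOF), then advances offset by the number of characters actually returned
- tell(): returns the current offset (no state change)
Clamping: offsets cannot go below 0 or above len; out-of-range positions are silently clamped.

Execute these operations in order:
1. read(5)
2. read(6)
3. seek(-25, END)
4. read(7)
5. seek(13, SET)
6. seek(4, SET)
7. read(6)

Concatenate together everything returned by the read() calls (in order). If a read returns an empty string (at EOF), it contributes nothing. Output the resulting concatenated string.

After 1 (read(5)): returned '25ISF', offset=5
After 2 (read(6)): returned 'GP7I49', offset=11
After 3 (seek(-25, END)): offset=3
After 4 (read(7)): returned 'SFGP7I4', offset=10
After 5 (seek(13, SET)): offset=13
After 6 (seek(4, SET)): offset=4
After 7 (read(6)): returned 'FGP7I4', offset=10

Answer: 25ISFGP7I49SFGP7I4FGP7I4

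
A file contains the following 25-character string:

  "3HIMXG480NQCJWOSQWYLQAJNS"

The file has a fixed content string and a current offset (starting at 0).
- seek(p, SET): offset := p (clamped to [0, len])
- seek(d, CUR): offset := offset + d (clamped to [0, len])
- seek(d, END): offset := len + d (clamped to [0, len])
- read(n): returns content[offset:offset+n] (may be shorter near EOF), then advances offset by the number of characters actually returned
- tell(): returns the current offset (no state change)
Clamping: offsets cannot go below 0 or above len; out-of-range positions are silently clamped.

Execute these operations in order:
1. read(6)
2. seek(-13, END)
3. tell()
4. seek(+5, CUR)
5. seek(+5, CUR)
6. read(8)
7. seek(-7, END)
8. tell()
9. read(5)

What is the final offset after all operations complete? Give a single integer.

After 1 (read(6)): returned '3HIMXG', offset=6
After 2 (seek(-13, END)): offset=12
After 3 (tell()): offset=12
After 4 (seek(+5, CUR)): offset=17
After 5 (seek(+5, CUR)): offset=22
After 6 (read(8)): returned 'JNS', offset=25
After 7 (seek(-7, END)): offset=18
After 8 (tell()): offset=18
After 9 (read(5)): returned 'YLQAJ', offset=23

Answer: 23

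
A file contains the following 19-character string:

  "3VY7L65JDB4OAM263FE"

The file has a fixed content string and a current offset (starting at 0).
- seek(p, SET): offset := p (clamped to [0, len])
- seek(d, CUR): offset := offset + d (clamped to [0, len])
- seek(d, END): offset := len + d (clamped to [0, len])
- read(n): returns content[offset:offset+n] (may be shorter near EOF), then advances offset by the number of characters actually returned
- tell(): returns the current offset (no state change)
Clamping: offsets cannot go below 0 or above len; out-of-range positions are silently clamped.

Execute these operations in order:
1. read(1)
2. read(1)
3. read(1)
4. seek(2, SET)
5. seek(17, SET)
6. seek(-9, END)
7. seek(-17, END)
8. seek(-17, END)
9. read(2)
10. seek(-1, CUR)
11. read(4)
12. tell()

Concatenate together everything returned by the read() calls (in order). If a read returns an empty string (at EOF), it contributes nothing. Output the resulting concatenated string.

After 1 (read(1)): returned '3', offset=1
After 2 (read(1)): returned 'V', offset=2
After 3 (read(1)): returned 'Y', offset=3
After 4 (seek(2, SET)): offset=2
After 5 (seek(17, SET)): offset=17
After 6 (seek(-9, END)): offset=10
After 7 (seek(-17, END)): offset=2
After 8 (seek(-17, END)): offset=2
After 9 (read(2)): returned 'Y7', offset=4
After 10 (seek(-1, CUR)): offset=3
After 11 (read(4)): returned '7L65', offset=7
After 12 (tell()): offset=7

Answer: 3VYY77L65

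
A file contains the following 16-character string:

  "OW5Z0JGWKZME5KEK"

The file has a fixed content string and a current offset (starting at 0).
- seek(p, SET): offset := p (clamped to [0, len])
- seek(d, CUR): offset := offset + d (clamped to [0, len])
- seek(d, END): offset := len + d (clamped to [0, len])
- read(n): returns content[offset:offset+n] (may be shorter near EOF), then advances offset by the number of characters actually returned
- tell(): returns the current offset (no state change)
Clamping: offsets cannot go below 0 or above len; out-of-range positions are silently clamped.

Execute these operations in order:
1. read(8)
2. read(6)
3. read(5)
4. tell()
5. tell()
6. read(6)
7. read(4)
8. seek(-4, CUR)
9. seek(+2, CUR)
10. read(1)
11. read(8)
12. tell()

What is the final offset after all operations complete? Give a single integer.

Answer: 16

Derivation:
After 1 (read(8)): returned 'OW5Z0JGW', offset=8
After 2 (read(6)): returned 'KZME5K', offset=14
After 3 (read(5)): returned 'EK', offset=16
After 4 (tell()): offset=16
After 5 (tell()): offset=16
After 6 (read(6)): returned '', offset=16
After 7 (read(4)): returned '', offset=16
After 8 (seek(-4, CUR)): offset=12
After 9 (seek(+2, CUR)): offset=14
After 10 (read(1)): returned 'E', offset=15
After 11 (read(8)): returned 'K', offset=16
After 12 (tell()): offset=16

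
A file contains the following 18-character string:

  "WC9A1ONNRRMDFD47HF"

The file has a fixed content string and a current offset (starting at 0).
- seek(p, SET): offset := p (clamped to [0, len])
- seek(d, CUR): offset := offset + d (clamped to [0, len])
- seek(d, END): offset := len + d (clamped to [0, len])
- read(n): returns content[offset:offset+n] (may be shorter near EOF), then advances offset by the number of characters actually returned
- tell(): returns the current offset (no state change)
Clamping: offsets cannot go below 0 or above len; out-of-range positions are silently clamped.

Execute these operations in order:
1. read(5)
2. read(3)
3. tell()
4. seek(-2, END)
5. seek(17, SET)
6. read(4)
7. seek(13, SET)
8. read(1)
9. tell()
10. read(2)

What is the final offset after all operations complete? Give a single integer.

After 1 (read(5)): returned 'WC9A1', offset=5
After 2 (read(3)): returned 'ONN', offset=8
After 3 (tell()): offset=8
After 4 (seek(-2, END)): offset=16
After 5 (seek(17, SET)): offset=17
After 6 (read(4)): returned 'F', offset=18
After 7 (seek(13, SET)): offset=13
After 8 (read(1)): returned 'D', offset=14
After 9 (tell()): offset=14
After 10 (read(2)): returned '47', offset=16

Answer: 16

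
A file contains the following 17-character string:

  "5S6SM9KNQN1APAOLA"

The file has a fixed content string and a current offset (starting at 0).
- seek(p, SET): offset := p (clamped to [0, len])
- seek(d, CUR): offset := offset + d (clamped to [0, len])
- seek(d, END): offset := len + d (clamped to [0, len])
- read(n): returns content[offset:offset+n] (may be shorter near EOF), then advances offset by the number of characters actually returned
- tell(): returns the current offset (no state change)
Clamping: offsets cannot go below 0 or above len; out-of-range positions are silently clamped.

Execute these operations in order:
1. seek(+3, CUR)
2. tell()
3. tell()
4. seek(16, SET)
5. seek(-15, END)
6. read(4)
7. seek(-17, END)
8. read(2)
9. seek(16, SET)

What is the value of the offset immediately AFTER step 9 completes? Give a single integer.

Answer: 16

Derivation:
After 1 (seek(+3, CUR)): offset=3
After 2 (tell()): offset=3
After 3 (tell()): offset=3
After 4 (seek(16, SET)): offset=16
After 5 (seek(-15, END)): offset=2
After 6 (read(4)): returned '6SM9', offset=6
After 7 (seek(-17, END)): offset=0
After 8 (read(2)): returned '5S', offset=2
After 9 (seek(16, SET)): offset=16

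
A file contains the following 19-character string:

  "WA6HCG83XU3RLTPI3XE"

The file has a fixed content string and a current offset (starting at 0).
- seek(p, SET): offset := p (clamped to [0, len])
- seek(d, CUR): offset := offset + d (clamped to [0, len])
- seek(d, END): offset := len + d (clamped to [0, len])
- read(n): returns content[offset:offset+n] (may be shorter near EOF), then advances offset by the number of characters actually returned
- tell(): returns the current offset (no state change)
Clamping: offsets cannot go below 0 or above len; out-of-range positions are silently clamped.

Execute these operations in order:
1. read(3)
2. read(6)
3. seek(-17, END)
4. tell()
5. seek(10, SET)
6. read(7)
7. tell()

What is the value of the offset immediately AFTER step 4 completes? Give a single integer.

Answer: 2

Derivation:
After 1 (read(3)): returned 'WA6', offset=3
After 2 (read(6)): returned 'HCG83X', offset=9
After 3 (seek(-17, END)): offset=2
After 4 (tell()): offset=2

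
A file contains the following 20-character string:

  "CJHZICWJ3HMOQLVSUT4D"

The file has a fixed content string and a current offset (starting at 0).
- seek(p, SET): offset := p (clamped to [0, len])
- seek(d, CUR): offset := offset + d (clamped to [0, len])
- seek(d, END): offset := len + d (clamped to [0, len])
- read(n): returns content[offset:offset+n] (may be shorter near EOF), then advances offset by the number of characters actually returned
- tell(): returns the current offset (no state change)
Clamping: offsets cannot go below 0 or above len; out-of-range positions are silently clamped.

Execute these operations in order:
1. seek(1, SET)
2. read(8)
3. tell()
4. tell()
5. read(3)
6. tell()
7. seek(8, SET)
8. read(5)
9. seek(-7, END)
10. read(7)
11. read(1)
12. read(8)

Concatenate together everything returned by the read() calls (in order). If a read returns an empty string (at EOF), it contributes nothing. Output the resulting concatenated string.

Answer: JHZICWJ3HMO3HMOQLVSUT4D

Derivation:
After 1 (seek(1, SET)): offset=1
After 2 (read(8)): returned 'JHZICWJ3', offset=9
After 3 (tell()): offset=9
After 4 (tell()): offset=9
After 5 (read(3)): returned 'HMO', offset=12
After 6 (tell()): offset=12
After 7 (seek(8, SET)): offset=8
After 8 (read(5)): returned '3HMOQ', offset=13
After 9 (seek(-7, END)): offset=13
After 10 (read(7)): returned 'LVSUT4D', offset=20
After 11 (read(1)): returned '', offset=20
After 12 (read(8)): returned '', offset=20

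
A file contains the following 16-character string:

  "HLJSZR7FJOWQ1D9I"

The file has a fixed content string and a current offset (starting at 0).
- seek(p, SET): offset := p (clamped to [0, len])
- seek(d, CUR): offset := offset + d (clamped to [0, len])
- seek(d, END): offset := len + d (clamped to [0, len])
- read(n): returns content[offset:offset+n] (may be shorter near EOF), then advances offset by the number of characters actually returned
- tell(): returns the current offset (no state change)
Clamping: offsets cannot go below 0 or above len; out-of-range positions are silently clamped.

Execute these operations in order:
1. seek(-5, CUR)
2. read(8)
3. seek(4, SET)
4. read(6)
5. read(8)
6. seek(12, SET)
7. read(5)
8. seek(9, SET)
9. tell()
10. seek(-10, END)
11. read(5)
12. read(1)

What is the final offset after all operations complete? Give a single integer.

Answer: 12

Derivation:
After 1 (seek(-5, CUR)): offset=0
After 2 (read(8)): returned 'HLJSZR7F', offset=8
After 3 (seek(4, SET)): offset=4
After 4 (read(6)): returned 'ZR7FJO', offset=10
After 5 (read(8)): returned 'WQ1D9I', offset=16
After 6 (seek(12, SET)): offset=12
After 7 (read(5)): returned '1D9I', offset=16
After 8 (seek(9, SET)): offset=9
After 9 (tell()): offset=9
After 10 (seek(-10, END)): offset=6
After 11 (read(5)): returned '7FJOW', offset=11
After 12 (read(1)): returned 'Q', offset=12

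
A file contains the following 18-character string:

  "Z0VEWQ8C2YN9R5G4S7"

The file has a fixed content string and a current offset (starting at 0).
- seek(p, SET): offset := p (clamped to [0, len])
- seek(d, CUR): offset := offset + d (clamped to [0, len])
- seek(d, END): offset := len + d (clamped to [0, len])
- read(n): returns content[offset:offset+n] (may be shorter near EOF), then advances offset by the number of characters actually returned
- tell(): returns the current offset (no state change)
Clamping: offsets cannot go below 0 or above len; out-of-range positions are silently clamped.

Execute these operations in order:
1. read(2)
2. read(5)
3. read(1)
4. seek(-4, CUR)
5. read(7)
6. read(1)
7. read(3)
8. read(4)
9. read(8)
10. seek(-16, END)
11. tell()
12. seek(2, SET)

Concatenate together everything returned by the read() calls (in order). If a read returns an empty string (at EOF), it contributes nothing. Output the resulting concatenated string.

Answer: Z0VEWQ8CWQ8C2YN9R5G4S7

Derivation:
After 1 (read(2)): returned 'Z0', offset=2
After 2 (read(5)): returned 'VEWQ8', offset=7
After 3 (read(1)): returned 'C', offset=8
After 4 (seek(-4, CUR)): offset=4
After 5 (read(7)): returned 'WQ8C2YN', offset=11
After 6 (read(1)): returned '9', offset=12
After 7 (read(3)): returned 'R5G', offset=15
After 8 (read(4)): returned '4S7', offset=18
After 9 (read(8)): returned '', offset=18
After 10 (seek(-16, END)): offset=2
After 11 (tell()): offset=2
After 12 (seek(2, SET)): offset=2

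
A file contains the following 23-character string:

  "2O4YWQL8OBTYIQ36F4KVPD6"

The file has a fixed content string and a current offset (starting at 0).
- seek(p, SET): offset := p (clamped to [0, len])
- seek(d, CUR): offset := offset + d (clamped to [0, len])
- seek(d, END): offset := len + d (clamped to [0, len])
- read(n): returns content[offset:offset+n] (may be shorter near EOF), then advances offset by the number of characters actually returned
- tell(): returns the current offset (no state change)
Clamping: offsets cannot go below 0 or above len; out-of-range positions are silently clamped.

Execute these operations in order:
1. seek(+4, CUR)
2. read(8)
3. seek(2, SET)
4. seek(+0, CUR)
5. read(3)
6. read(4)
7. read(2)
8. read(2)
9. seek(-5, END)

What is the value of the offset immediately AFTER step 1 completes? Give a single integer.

Answer: 4

Derivation:
After 1 (seek(+4, CUR)): offset=4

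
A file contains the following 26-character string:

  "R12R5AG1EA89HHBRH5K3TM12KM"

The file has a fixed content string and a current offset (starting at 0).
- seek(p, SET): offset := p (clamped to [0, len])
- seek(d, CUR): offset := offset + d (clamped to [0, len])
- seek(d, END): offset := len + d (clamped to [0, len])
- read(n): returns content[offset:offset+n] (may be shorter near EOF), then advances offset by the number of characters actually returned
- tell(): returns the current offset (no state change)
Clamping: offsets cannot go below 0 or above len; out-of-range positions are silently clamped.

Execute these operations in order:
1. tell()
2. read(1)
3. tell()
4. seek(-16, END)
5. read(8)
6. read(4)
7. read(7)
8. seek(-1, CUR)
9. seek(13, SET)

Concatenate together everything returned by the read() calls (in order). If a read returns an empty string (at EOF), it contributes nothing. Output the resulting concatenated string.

After 1 (tell()): offset=0
After 2 (read(1)): returned 'R', offset=1
After 3 (tell()): offset=1
After 4 (seek(-16, END)): offset=10
After 5 (read(8)): returned '89HHBRH5', offset=18
After 6 (read(4)): returned 'K3TM', offset=22
After 7 (read(7)): returned '12KM', offset=26
After 8 (seek(-1, CUR)): offset=25
After 9 (seek(13, SET)): offset=13

Answer: R89HHBRH5K3TM12KM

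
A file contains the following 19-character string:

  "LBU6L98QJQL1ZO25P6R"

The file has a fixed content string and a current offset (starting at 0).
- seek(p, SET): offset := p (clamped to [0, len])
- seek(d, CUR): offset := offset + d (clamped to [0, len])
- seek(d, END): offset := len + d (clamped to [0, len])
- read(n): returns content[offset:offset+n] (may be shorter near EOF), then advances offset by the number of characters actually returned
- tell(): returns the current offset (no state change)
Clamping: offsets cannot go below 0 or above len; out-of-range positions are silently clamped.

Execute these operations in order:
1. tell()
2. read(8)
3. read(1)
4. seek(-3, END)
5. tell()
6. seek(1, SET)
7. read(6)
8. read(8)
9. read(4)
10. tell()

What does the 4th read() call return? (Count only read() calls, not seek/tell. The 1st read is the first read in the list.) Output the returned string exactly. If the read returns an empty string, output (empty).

After 1 (tell()): offset=0
After 2 (read(8)): returned 'LBU6L98Q', offset=8
After 3 (read(1)): returned 'J', offset=9
After 4 (seek(-3, END)): offset=16
After 5 (tell()): offset=16
After 6 (seek(1, SET)): offset=1
After 7 (read(6)): returned 'BU6L98', offset=7
After 8 (read(8)): returned 'QJQL1ZO2', offset=15
After 9 (read(4)): returned '5P6R', offset=19
After 10 (tell()): offset=19

Answer: QJQL1ZO2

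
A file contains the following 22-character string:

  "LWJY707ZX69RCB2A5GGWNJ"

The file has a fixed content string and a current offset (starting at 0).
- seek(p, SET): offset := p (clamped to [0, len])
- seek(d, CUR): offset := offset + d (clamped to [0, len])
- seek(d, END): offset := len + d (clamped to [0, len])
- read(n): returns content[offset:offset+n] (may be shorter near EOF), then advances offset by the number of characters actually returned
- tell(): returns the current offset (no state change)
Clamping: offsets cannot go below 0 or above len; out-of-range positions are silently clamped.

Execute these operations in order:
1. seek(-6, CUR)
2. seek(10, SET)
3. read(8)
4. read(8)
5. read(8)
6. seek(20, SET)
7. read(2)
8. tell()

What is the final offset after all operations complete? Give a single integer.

After 1 (seek(-6, CUR)): offset=0
After 2 (seek(10, SET)): offset=10
After 3 (read(8)): returned '9RCB2A5G', offset=18
After 4 (read(8)): returned 'GWNJ', offset=22
After 5 (read(8)): returned '', offset=22
After 6 (seek(20, SET)): offset=20
After 7 (read(2)): returned 'NJ', offset=22
After 8 (tell()): offset=22

Answer: 22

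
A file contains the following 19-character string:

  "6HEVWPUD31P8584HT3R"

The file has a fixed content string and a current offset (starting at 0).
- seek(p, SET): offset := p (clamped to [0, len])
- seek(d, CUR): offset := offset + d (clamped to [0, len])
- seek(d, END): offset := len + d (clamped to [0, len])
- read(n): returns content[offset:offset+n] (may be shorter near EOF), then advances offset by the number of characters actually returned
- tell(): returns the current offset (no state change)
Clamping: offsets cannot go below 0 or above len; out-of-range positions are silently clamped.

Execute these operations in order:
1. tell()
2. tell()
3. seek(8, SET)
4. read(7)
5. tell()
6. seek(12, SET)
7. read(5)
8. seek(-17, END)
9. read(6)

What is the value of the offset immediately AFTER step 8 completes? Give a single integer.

Answer: 2

Derivation:
After 1 (tell()): offset=0
After 2 (tell()): offset=0
After 3 (seek(8, SET)): offset=8
After 4 (read(7)): returned '31P8584', offset=15
After 5 (tell()): offset=15
After 6 (seek(12, SET)): offset=12
After 7 (read(5)): returned '584HT', offset=17
After 8 (seek(-17, END)): offset=2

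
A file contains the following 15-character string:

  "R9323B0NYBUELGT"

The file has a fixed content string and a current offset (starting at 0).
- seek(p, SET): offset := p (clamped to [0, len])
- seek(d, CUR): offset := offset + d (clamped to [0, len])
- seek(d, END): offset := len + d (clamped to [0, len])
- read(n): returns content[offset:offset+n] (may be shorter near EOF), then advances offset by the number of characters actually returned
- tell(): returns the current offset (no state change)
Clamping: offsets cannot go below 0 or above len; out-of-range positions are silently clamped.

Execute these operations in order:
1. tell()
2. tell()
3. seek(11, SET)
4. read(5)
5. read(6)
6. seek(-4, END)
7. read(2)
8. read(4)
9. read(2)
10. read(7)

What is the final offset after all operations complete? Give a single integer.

Answer: 15

Derivation:
After 1 (tell()): offset=0
After 2 (tell()): offset=0
After 3 (seek(11, SET)): offset=11
After 4 (read(5)): returned 'ELGT', offset=15
After 5 (read(6)): returned '', offset=15
After 6 (seek(-4, END)): offset=11
After 7 (read(2)): returned 'EL', offset=13
After 8 (read(4)): returned 'GT', offset=15
After 9 (read(2)): returned '', offset=15
After 10 (read(7)): returned '', offset=15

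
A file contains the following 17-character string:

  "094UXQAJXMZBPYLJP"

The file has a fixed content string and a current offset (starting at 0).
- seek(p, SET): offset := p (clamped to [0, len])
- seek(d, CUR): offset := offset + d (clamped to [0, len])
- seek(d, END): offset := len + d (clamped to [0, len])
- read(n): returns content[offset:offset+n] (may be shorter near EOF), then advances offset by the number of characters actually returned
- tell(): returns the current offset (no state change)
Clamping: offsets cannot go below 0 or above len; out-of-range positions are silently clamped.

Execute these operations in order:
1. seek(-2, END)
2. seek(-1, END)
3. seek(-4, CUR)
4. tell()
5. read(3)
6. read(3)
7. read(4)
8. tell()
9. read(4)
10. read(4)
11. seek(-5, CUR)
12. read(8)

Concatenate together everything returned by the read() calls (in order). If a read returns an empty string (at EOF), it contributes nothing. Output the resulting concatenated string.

After 1 (seek(-2, END)): offset=15
After 2 (seek(-1, END)): offset=16
After 3 (seek(-4, CUR)): offset=12
After 4 (tell()): offset=12
After 5 (read(3)): returned 'PYL', offset=15
After 6 (read(3)): returned 'JP', offset=17
After 7 (read(4)): returned '', offset=17
After 8 (tell()): offset=17
After 9 (read(4)): returned '', offset=17
After 10 (read(4)): returned '', offset=17
After 11 (seek(-5, CUR)): offset=12
After 12 (read(8)): returned 'PYLJP', offset=17

Answer: PYLJPPYLJP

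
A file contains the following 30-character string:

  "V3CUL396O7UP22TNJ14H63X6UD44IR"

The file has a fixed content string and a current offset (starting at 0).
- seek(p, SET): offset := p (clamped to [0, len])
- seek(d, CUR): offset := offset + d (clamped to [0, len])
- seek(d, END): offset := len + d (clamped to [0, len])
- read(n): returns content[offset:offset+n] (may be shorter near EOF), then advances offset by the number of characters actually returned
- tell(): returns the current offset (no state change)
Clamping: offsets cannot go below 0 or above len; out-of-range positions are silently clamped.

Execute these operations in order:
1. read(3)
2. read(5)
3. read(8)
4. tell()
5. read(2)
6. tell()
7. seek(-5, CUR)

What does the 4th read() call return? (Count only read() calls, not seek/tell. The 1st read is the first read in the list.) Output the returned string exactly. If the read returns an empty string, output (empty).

After 1 (read(3)): returned 'V3C', offset=3
After 2 (read(5)): returned 'UL396', offset=8
After 3 (read(8)): returned 'O7UP22TN', offset=16
After 4 (tell()): offset=16
After 5 (read(2)): returned 'J1', offset=18
After 6 (tell()): offset=18
After 7 (seek(-5, CUR)): offset=13

Answer: J1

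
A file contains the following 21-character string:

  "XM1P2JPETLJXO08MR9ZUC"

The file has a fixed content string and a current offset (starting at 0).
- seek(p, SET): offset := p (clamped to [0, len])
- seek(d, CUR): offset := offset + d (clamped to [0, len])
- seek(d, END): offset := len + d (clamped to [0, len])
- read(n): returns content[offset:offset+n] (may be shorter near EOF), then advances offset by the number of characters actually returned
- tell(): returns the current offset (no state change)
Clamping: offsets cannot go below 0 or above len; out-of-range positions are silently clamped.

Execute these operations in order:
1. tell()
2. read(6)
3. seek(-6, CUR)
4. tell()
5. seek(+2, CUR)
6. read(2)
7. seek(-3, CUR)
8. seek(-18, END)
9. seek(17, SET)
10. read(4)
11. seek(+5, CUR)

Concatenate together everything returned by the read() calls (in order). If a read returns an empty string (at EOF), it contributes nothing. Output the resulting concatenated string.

Answer: XM1P2J1P9ZUC

Derivation:
After 1 (tell()): offset=0
After 2 (read(6)): returned 'XM1P2J', offset=6
After 3 (seek(-6, CUR)): offset=0
After 4 (tell()): offset=0
After 5 (seek(+2, CUR)): offset=2
After 6 (read(2)): returned '1P', offset=4
After 7 (seek(-3, CUR)): offset=1
After 8 (seek(-18, END)): offset=3
After 9 (seek(17, SET)): offset=17
After 10 (read(4)): returned '9ZUC', offset=21
After 11 (seek(+5, CUR)): offset=21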